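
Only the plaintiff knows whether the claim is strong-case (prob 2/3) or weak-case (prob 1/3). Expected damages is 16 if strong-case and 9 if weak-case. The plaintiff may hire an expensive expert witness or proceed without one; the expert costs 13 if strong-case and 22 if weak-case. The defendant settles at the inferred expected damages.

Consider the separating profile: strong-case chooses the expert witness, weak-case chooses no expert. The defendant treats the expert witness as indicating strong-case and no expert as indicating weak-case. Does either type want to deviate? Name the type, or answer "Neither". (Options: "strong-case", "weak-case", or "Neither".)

The expert witness pays 16; no expert pays 9.
strong-case: assigned the expert witness, nets 16 − 13 = 3; deviating to no expert nets 9.
weak-case: assigned no expert, nets 9; deviating to the expert witness nets 16 − 22 = -6.
The strong-case type gains 6 by deviating.

strong-case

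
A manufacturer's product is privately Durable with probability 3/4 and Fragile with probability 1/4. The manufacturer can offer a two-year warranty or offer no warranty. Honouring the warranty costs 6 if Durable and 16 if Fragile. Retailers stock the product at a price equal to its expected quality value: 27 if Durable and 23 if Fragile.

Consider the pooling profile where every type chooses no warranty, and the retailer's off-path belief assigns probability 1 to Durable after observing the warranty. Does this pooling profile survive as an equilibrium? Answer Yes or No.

On path, the retailer holds the prior and pays 3/4·27 + 1/4·23 = 26. Off path (the warranty), believing Durable, it pays 27.
Durable: no warranty nets 26; the warranty nets 27 − 6 = 21. Durable stays.
Fragile: no warranty nets 26; the warranty nets 27 − 16 = 11. Fragile stays.
No type deviates, so pooling is sustained.

Yes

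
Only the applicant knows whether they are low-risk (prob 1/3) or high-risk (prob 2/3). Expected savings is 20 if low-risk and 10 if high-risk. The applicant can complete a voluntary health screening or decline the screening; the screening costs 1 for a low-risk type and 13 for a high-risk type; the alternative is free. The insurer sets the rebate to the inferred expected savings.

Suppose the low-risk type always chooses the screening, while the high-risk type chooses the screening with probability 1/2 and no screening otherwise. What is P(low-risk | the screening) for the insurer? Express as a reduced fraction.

P(the screening) = (1/3)·1 + (2/3)·(1/2) = 2/3.
By Bayes' rule, P(low-risk | the screening) = (1/3) / (2/3) = 1/2.

1/2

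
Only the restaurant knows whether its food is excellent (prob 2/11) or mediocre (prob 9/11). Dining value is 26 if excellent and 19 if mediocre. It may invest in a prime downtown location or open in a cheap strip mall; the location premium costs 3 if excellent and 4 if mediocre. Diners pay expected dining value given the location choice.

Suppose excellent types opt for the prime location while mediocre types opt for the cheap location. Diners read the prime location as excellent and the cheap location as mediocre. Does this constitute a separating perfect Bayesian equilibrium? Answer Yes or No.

No

Under these beliefs, the prime location earns price premium 26 and the cheap location earns price premium 19.
excellent: the prime location nets 26 − 3 = 23; the cheap location nets 19. excellent prefers the prime location.
mediocre: the prime location nets 26 − 4 = 22; the cheap location nets 19. mediocre would deviate to the prime location.
mediocre has a profitable deviation, so the profile is not an equilibrium.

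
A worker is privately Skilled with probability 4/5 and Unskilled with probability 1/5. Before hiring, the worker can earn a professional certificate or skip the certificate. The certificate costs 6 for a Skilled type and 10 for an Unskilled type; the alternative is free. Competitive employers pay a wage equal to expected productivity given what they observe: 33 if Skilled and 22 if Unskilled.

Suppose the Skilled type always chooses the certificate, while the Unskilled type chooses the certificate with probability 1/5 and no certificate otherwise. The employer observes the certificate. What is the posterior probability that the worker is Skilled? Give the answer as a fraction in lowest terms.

P(the certificate) = (4/5)·1 + (1/5)·(1/5) = 21/25.
By Bayes' rule, P(Skilled | the certificate) = (4/5) / (21/25) = 20/21.

20/21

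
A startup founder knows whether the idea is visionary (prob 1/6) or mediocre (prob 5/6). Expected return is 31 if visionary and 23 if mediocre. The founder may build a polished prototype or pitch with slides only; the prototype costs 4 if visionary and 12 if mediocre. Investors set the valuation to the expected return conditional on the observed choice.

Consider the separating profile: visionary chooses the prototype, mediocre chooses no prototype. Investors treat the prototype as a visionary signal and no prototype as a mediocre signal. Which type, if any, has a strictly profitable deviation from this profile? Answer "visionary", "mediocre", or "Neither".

The prototype pays 31; no prototype pays 23.
visionary: assigned the prototype, nets 31 − 4 = 27; deviating to no prototype nets 23.
mediocre: assigned no prototype, nets 23; deviating to the prototype nets 31 − 12 = 19.
Both types strictly prefer their assigned action; no profitable deviation.

Neither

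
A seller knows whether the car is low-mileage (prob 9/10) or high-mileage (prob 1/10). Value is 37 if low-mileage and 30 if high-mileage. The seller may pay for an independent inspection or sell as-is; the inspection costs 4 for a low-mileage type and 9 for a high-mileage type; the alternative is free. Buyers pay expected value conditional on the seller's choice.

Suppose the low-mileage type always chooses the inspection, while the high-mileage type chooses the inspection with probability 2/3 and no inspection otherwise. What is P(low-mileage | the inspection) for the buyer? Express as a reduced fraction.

P(the inspection) = (9/10)·1 + (1/10)·(2/3) = 29/30.
By Bayes' rule, P(low-mileage | the inspection) = (9/10) / (29/30) = 27/29.

27/29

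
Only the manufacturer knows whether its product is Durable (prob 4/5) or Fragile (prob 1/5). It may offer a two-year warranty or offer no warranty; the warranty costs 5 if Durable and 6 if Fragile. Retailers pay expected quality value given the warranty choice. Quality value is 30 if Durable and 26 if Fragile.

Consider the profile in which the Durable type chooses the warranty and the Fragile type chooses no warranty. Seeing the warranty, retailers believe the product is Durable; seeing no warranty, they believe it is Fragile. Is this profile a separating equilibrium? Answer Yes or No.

No

Under these beliefs, the warranty earns price 30 and no warranty earns price 26.
Durable: the warranty nets 30 − 5 = 25; no warranty nets 26. Durable would deviate to no warranty.
Fragile: the warranty nets 30 − 6 = 24; no warranty nets 26. Fragile prefers no warranty.
Durable has a profitable deviation, so the profile is not an equilibrium.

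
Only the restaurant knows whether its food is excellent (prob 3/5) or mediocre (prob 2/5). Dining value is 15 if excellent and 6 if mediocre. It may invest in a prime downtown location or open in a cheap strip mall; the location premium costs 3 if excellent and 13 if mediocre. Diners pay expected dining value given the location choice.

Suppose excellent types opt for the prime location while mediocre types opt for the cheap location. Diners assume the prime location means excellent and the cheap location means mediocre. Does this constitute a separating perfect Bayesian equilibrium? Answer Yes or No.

Under these beliefs, the prime location earns price premium 15 and the cheap location earns price premium 6.
excellent: the prime location nets 15 − 3 = 12; the cheap location nets 6. excellent prefers the prime location.
mediocre: the prime location nets 15 − 13 = 2; the cheap location nets 6. mediocre prefers the cheap location.
Neither type deviates, so the separating profile is an equilibrium.

Yes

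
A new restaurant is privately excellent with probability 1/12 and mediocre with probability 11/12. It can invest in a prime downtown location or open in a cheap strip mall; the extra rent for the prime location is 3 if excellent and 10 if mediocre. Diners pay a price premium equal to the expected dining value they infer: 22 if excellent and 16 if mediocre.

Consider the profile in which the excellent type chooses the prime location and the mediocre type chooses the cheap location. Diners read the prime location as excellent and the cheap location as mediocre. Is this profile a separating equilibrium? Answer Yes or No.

Under these beliefs, the prime location earns price premium 22 and the cheap location earns price premium 16.
excellent: the prime location nets 22 − 3 = 19; the cheap location nets 16. excellent prefers the prime location.
mediocre: the prime location nets 22 − 10 = 12; the cheap location nets 16. mediocre prefers the cheap location.
Neither type deviates, so the separating profile is an equilibrium.

Yes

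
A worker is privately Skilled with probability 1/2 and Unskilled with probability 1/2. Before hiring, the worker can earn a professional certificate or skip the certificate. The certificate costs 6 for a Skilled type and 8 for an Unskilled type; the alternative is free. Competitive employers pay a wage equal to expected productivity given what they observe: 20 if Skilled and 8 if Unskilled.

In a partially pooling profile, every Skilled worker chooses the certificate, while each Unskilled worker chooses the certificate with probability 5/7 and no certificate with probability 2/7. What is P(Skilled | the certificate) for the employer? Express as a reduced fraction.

P(the certificate) = (1/2)·1 + (1/2)·(5/7) = 6/7.
By Bayes' rule, P(Skilled | the certificate) = (1/2) / (6/7) = 7/12.

7/12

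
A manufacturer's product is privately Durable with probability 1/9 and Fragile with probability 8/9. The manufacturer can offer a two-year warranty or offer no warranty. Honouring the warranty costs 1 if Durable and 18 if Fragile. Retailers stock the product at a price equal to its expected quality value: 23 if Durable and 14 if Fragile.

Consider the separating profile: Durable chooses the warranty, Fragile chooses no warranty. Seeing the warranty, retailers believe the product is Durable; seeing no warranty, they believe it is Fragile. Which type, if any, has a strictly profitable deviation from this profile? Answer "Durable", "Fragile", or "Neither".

The warranty pays 23; no warranty pays 14.
Durable: assigned the warranty, nets 23 − 1 = 22; deviating to no warranty nets 14.
Fragile: assigned no warranty, nets 14; deviating to the warranty nets 23 − 18 = 5.
Both types strictly prefer their assigned action; no profitable deviation.

Neither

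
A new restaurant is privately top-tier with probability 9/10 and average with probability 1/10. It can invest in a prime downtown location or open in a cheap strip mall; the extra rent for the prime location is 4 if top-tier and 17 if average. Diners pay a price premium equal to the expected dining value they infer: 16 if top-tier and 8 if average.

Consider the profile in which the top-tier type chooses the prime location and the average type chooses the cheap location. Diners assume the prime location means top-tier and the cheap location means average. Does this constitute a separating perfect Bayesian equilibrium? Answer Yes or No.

Yes

Under these beliefs, the prime location earns price premium 16 and the cheap location earns price premium 8.
top-tier: the prime location nets 16 − 4 = 12; the cheap location nets 8. top-tier prefers the prime location.
average: the prime location nets 16 − 17 = -1; the cheap location nets 8. average prefers the cheap location.
Neither type deviates, so the separating profile is an equilibrium.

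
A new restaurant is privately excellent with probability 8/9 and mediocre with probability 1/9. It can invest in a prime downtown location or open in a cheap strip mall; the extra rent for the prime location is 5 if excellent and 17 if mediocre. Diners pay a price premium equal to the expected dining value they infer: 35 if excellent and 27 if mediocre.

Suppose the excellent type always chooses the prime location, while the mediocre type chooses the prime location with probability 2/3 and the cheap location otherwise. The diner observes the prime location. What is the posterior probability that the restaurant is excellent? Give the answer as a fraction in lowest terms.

P(the prime location) = (8/9)·1 + (1/9)·(2/3) = 26/27.
By Bayes' rule, P(excellent | the prime location) = (8/9) / (26/27) = 12/13.

12/13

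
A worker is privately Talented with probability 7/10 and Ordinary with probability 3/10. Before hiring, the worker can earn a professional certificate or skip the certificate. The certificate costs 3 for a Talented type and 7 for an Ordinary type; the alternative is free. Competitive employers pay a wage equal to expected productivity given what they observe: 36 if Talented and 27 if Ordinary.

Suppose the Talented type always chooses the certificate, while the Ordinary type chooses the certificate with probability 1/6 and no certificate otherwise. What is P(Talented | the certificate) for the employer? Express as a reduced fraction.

14/15

P(the certificate) = (7/10)·1 + (3/10)·(1/6) = 3/4.
By Bayes' rule, P(Talented | the certificate) = (7/10) / (3/4) = 14/15.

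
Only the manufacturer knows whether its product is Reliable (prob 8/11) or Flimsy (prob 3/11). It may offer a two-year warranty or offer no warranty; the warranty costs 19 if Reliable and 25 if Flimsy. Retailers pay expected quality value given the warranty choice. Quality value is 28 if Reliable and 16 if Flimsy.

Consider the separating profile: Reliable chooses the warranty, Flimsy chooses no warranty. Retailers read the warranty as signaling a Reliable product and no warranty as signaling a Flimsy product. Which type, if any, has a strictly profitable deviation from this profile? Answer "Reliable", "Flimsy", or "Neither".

Reliable

The warranty pays 28; no warranty pays 16.
Reliable: assigned the warranty, nets 28 − 19 = 9; deviating to no warranty nets 16.
Flimsy: assigned no warranty, nets 16; deviating to the warranty nets 28 − 25 = 3.
The Reliable type gains 7 by deviating.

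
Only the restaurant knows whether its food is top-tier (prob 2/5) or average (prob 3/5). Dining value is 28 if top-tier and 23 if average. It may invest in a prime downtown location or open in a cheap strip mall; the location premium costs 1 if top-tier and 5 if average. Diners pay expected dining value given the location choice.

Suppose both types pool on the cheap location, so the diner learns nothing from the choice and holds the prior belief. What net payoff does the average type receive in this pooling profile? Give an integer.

25

Pooled price premium = 2/5·28 + 3/5·23 = 25.
average pays no cost for the cheap location, so net payoff = 25.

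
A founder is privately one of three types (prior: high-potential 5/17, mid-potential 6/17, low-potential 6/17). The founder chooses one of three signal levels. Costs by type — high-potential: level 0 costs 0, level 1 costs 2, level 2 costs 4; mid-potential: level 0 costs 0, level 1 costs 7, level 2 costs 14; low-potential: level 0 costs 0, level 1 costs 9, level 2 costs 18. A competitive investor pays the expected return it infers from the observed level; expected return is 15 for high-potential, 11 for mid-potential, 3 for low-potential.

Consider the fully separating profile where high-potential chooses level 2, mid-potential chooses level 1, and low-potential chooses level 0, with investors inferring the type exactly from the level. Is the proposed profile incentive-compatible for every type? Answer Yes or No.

Separating valuations: level 2 → 15, level 1 → 11, level 0 → 3.
high-potential (assigned level 2): level 0: 3 − 0 = 3; level 1: 11 − 2 = 9; level 2: 15 − 4 = 11. high-potential stays.
mid-potential (assigned level 1): level 0: 3 − 0 = 3; level 1: 11 − 7 = 4; level 2: 15 − 14 = 1. mid-potential stays.
low-potential (assigned level 0): level 0: 3 − 0 = 3; level 1: 11 − 9 = 2; level 2: 15 − 18 = -3. low-potential stays.
Every type prefers its assigned level; separation holds.

Yes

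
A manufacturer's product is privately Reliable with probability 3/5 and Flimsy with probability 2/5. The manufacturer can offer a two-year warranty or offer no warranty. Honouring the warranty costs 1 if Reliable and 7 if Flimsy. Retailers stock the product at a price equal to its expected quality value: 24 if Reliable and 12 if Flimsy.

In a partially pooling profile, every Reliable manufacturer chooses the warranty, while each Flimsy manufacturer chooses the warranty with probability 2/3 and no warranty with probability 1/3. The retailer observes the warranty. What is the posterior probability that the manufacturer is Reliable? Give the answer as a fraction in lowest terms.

9/13

P(the warranty) = (3/5)·1 + (2/5)·(2/3) = 13/15.
By Bayes' rule, P(Reliable | the warranty) = (3/5) / (13/15) = 9/13.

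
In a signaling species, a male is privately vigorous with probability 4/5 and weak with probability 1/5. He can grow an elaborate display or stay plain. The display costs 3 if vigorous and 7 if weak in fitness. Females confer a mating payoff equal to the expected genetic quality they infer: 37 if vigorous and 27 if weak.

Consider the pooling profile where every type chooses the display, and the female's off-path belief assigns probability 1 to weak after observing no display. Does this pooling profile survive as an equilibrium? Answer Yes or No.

On path, the female holds the prior and pays 4/5·37 + 1/5·27 = 35. Off path (no display), believing weak, it pays 27.
vigorous: the display nets 35 − 3 = 32; no display nets 27. vigorous stays.
weak: the display nets 35 − 7 = 28; no display nets 27. weak stays.
No type deviates, so pooling is sustained.

Yes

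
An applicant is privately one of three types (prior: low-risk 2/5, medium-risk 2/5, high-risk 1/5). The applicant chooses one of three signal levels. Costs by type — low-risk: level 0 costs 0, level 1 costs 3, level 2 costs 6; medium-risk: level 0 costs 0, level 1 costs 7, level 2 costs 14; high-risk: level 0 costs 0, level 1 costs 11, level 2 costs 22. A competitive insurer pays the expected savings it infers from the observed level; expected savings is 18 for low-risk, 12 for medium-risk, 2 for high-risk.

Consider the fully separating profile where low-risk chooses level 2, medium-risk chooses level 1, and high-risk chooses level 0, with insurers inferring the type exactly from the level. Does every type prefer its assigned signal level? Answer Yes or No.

Separating rebates: level 2 → 18, level 1 → 12, level 0 → 2.
low-risk (assigned level 2): level 0: 2 − 0 = 2; level 1: 12 − 3 = 9; level 2: 18 − 6 = 12. low-risk stays.
medium-risk (assigned level 1): level 0: 2 − 0 = 2; level 1: 12 − 7 = 5; level 2: 18 − 14 = 4. medium-risk stays.
high-risk (assigned level 0): level 0: 2 − 0 = 2; level 1: 12 − 11 = 1; level 2: 18 − 22 = -4. high-risk stays.
Every type prefers its assigned level; separation holds.

Yes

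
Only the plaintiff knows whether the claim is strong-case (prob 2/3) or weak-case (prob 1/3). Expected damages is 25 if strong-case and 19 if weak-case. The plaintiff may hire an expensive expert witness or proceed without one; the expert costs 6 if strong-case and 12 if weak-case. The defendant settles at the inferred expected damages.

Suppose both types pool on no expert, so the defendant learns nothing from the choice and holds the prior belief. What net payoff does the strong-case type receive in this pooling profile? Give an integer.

Pooled settlement = 2/3·25 + 1/3·19 = 23.
strong-case pays no cost for no expert, so net payoff = 23.

23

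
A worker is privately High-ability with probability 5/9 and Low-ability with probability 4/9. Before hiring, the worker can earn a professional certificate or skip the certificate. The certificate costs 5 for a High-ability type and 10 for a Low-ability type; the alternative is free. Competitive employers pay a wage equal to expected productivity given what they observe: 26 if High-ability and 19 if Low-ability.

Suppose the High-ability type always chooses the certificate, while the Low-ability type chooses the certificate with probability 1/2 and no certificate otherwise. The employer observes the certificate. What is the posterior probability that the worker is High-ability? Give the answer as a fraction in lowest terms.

5/7

P(the certificate) = (5/9)·1 + (4/9)·(1/2) = 7/9.
By Bayes' rule, P(High-ability | the certificate) = (5/9) / (7/9) = 5/7.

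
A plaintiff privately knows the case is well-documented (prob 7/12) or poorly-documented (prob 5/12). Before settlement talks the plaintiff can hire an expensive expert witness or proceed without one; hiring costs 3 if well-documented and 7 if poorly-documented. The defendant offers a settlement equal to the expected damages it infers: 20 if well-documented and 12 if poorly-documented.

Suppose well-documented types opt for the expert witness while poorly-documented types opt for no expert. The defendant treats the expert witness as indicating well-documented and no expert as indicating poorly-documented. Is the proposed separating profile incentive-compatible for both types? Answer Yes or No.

Under these beliefs, the expert witness earns settlement 20 and no expert earns settlement 12.
well-documented: the expert witness nets 20 − 3 = 17; no expert nets 12. well-documented prefers the expert witness.
poorly-documented: the expert witness nets 20 − 7 = 13; no expert nets 12. poorly-documented would deviate to the expert witness.
poorly-documented has a profitable deviation, so the profile is not an equilibrium.

No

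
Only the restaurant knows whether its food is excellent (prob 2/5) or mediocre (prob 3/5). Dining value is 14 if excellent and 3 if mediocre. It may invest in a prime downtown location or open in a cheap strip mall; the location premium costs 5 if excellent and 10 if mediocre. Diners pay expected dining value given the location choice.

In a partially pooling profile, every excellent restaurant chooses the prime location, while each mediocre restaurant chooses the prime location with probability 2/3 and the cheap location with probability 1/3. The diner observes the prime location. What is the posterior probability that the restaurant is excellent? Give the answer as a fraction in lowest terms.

1/2

P(the prime location) = (2/5)·1 + (3/5)·(2/3) = 4/5.
By Bayes' rule, P(excellent | the prime location) = (2/5) / (4/5) = 1/2.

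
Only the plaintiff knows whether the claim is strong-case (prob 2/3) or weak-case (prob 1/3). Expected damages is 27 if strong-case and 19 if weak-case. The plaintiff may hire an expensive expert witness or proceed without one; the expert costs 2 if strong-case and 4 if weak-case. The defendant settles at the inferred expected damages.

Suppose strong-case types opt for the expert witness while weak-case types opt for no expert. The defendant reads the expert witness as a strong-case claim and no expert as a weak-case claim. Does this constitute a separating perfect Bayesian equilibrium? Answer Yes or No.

Under these beliefs, the expert witness earns settlement 27 and no expert earns settlement 19.
strong-case: the expert witness nets 27 − 2 = 25; no expert nets 19. strong-case prefers the expert witness.
weak-case: the expert witness nets 27 − 4 = 23; no expert nets 19. weak-case would deviate to the expert witness.
weak-case has a profitable deviation, so the profile is not an equilibrium.

No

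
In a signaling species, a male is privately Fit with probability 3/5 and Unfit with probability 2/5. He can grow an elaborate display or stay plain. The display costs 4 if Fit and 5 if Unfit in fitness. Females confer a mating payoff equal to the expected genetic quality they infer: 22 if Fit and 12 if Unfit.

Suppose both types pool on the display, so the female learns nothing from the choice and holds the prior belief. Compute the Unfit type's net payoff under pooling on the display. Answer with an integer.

Pooled mating payoff = 3/5·22 + 2/5·12 = 18.
Unfit pays cost 5 for the display, so net payoff = 18 − 5 = 13.

13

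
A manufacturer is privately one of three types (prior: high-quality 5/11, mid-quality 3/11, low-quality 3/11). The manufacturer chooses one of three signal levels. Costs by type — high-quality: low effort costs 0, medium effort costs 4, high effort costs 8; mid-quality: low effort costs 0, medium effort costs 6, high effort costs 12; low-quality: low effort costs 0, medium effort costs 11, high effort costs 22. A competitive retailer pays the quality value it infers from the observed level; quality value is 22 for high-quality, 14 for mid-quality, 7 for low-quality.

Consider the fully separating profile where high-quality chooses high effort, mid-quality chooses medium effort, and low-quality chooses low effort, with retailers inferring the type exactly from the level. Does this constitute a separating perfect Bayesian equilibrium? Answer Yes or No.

No

Separating prices: high effort → 22, medium effort → 14, low effort → 7.
high-quality (assigned high effort): low effort: 7 − 0 = 7; medium effort: 14 − 4 = 10; high effort: 22 − 8 = 14. high-quality stays.
mid-quality (assigned medium effort): low effort: 7 − 0 = 7; medium effort: 14 − 6 = 8; high effort: 22 − 12 = 10. mid-quality prefers high effort.
low-quality (assigned low effort): low effort: 7 − 0 = 7; medium effort: 14 − 11 = 3; high effort: 22 − 22 = 0. low-quality stays.
At least one type deviates; the separating profile fails.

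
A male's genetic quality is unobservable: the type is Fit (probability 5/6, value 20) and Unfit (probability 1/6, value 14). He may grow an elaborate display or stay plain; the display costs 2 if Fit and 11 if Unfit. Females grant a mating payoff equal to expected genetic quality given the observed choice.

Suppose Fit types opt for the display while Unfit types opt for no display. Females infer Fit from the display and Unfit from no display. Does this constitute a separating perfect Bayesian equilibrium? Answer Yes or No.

Yes

Under these beliefs, the display earns mating payoff 20 and no display earns mating payoff 14.
Fit: the display nets 20 − 2 = 18; no display nets 14. Fit prefers the display.
Unfit: the display nets 20 − 11 = 9; no display nets 14. Unfit prefers no display.
Neither type deviates, so the separating profile is an equilibrium.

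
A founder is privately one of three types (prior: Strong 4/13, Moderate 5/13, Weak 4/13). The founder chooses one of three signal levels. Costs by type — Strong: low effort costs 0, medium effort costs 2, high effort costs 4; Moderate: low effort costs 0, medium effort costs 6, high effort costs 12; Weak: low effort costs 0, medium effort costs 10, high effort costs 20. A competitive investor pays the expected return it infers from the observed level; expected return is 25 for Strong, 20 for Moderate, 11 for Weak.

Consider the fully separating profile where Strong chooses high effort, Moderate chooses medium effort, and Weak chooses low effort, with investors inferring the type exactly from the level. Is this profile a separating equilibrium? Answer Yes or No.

Separating valuations: high effort → 25, medium effort → 20, low effort → 11.
Strong (assigned high effort): low effort: 11 − 0 = 11; medium effort: 20 − 2 = 18; high effort: 25 − 4 = 21. Strong stays.
Moderate (assigned medium effort): low effort: 11 − 0 = 11; medium effort: 20 − 6 = 14; high effort: 25 − 12 = 13. Moderate stays.
Weak (assigned low effort): low effort: 11 − 0 = 11; medium effort: 20 − 10 = 10; high effort: 25 − 20 = 5. Weak stays.
Every type prefers its assigned level; separation holds.

Yes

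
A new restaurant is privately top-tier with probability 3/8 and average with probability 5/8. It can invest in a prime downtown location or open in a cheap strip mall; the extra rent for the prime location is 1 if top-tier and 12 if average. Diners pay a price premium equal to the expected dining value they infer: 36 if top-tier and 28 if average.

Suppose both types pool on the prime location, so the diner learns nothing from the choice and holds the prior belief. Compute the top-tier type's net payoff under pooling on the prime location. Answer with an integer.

30

Pooled price premium = 3/8·36 + 5/8·28 = 31.
top-tier pays cost 1 for the prime location, so net payoff = 31 − 1 = 30.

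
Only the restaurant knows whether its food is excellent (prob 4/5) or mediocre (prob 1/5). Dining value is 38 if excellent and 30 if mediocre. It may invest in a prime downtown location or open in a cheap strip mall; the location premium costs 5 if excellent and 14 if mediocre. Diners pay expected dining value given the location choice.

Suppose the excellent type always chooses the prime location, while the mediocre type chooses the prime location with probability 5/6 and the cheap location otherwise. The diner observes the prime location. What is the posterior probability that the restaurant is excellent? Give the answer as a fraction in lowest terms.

P(the prime location) = (4/5)·1 + (1/5)·(5/6) = 29/30.
By Bayes' rule, P(excellent | the prime location) = (4/5) / (29/30) = 24/29.

24/29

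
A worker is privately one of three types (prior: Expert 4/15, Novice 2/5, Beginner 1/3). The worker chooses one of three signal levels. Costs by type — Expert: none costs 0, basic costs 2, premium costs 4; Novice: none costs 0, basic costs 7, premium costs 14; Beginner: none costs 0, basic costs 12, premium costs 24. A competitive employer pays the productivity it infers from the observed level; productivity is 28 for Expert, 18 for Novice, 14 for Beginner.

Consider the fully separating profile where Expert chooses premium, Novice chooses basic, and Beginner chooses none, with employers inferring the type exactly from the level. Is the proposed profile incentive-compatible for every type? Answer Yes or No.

No

Separating wages: premium → 28, basic → 18, none → 14.
Expert (assigned premium): none: 14 − 0 = 14; basic: 18 − 2 = 16; premium: 28 − 4 = 24. Expert stays.
Novice (assigned basic): none: 14 − 0 = 14; basic: 18 − 7 = 11; premium: 28 − 14 = 14. Novice prefers none.
Beginner (assigned none): none: 14 − 0 = 14; basic: 18 − 12 = 6; premium: 28 − 24 = 4. Beginner stays.
At least one type deviates; the separating profile fails.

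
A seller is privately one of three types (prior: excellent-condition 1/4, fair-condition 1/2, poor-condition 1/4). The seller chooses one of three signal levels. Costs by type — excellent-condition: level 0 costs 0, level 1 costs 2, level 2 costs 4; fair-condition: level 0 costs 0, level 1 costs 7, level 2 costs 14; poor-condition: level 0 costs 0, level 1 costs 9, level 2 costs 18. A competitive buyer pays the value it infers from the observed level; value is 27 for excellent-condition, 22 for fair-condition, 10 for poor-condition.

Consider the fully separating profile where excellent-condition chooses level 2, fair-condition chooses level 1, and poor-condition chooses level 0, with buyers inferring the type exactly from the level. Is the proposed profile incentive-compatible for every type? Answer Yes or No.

Separating prices: level 2 → 27, level 1 → 22, level 0 → 10.
excellent-condition (assigned level 2): level 0: 10 − 0 = 10; level 1: 22 − 2 = 20; level 2: 27 − 4 = 23. excellent-condition stays.
fair-condition (assigned level 1): level 0: 10 − 0 = 10; level 1: 22 − 7 = 15; level 2: 27 − 14 = 13. fair-condition stays.
poor-condition (assigned level 0): level 0: 10 − 0 = 10; level 1: 22 − 9 = 13; level 2: 27 − 18 = 9. poor-condition prefers level 1.
At least one type deviates; the separating profile fails.

No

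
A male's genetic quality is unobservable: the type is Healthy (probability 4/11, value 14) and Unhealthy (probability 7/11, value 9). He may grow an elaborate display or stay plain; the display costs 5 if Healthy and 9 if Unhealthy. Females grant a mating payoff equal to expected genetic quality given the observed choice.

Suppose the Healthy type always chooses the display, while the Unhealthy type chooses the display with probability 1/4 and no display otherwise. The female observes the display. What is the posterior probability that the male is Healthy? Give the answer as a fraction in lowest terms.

P(the display) = (4/11)·1 + (7/11)·(1/4) = 23/44.
By Bayes' rule, P(Healthy | the display) = (4/11) / (23/44) = 16/23.

16/23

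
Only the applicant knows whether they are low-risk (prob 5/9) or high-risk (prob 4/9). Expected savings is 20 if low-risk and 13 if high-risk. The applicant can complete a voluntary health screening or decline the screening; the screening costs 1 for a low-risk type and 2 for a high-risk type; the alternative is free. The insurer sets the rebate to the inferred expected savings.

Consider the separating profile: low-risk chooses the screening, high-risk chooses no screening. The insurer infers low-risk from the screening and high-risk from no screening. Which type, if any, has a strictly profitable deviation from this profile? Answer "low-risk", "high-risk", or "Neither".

high-risk

The screening pays 20; no screening pays 13.
low-risk: assigned the screening, nets 20 − 1 = 19; deviating to no screening nets 13.
high-risk: assigned no screening, nets 13; deviating to the screening nets 20 − 2 = 18.
The high-risk type gains 5 by deviating.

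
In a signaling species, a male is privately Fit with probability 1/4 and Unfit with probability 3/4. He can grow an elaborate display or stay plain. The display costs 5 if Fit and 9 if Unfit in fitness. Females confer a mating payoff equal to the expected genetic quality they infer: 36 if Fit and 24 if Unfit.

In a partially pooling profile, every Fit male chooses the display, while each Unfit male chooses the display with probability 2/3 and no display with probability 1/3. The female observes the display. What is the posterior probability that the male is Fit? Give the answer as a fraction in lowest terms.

1/3

P(the display) = (1/4)·1 + (3/4)·(2/3) = 3/4.
By Bayes' rule, P(Fit | the display) = (1/4) / (3/4) = 1/3.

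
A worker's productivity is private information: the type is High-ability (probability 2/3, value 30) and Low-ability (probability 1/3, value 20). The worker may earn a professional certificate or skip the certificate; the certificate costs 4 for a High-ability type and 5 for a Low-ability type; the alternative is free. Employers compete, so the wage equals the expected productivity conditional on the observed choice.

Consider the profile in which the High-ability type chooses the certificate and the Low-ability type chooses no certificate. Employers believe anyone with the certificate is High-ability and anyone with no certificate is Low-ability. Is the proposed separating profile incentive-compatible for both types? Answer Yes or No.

Under these beliefs, the certificate earns wage 30 and no certificate earns wage 20.
High-ability: the certificate nets 30 − 4 = 26; no certificate nets 20. High-ability prefers the certificate.
Low-ability: the certificate nets 30 − 5 = 25; no certificate nets 20. Low-ability would deviate to the certificate.
Low-ability has a profitable deviation, so the profile is not an equilibrium.

No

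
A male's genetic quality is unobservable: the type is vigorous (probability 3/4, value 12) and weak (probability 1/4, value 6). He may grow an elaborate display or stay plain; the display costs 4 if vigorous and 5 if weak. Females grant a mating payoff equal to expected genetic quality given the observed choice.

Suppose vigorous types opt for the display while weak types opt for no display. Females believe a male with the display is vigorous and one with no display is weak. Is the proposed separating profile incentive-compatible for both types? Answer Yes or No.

No

Under these beliefs, the display earns mating payoff 12 and no display earns mating payoff 6.
vigorous: the display nets 12 − 4 = 8; no display nets 6. vigorous prefers the display.
weak: the display nets 12 − 5 = 7; no display nets 6. weak would deviate to the display.
weak has a profitable deviation, so the profile is not an equilibrium.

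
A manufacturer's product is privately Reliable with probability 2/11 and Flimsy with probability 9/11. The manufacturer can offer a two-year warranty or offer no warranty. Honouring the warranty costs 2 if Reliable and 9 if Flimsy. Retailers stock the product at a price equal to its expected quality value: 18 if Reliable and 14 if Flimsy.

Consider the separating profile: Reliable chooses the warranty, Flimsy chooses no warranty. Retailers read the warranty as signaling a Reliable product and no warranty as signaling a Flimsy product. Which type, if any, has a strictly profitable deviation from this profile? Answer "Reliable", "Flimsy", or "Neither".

The warranty pays 18; no warranty pays 14.
Reliable: assigned the warranty, nets 18 − 2 = 16; deviating to no warranty nets 14.
Flimsy: assigned no warranty, nets 14; deviating to the warranty nets 18 − 9 = 9.
Both types strictly prefer their assigned action; no profitable deviation.

Neither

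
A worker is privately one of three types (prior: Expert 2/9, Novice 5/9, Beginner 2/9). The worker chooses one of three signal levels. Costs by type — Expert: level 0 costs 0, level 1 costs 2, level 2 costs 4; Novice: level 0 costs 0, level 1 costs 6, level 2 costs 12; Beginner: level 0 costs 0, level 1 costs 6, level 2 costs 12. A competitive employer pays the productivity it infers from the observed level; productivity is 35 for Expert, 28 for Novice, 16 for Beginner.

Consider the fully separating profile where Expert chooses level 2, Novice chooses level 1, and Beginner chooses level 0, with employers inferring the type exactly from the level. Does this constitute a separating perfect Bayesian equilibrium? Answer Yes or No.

Separating wages: level 2 → 35, level 1 → 28, level 0 → 16.
Expert (assigned level 2): level 0: 16 − 0 = 16; level 1: 28 − 2 = 26; level 2: 35 − 4 = 31. Expert stays.
Novice (assigned level 1): level 0: 16 − 0 = 16; level 1: 28 − 6 = 22; level 2: 35 − 12 = 23. Novice prefers level 2.
Beginner (assigned level 0): level 0: 16 − 0 = 16; level 1: 28 − 6 = 22; level 2: 35 − 12 = 23. Beginner prefers level 2.
At least one type deviates; the separating profile fails.

No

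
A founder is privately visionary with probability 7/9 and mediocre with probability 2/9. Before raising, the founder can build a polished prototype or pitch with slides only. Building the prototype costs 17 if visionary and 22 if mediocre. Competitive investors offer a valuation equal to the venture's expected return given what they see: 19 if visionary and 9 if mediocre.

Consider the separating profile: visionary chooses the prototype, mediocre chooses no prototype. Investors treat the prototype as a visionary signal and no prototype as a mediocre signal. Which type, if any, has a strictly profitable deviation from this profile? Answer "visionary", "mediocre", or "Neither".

The prototype pays 19; no prototype pays 9.
visionary: assigned the prototype, nets 19 − 17 = 2; deviating to no prototype nets 9.
mediocre: assigned no prototype, nets 9; deviating to the prototype nets 19 − 22 = -3.
The visionary type gains 7 by deviating.

visionary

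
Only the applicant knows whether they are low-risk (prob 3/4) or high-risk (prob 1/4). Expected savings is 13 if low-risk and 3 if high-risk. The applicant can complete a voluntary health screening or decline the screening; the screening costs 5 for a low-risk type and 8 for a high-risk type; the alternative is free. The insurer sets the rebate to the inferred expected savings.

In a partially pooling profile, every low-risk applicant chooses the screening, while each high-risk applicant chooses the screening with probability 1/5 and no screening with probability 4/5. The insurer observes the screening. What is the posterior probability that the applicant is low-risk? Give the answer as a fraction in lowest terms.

P(the screening) = (3/4)·1 + (1/4)·(1/5) = 4/5.
By Bayes' rule, P(low-risk | the screening) = (3/4) / (4/5) = 15/16.

15/16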